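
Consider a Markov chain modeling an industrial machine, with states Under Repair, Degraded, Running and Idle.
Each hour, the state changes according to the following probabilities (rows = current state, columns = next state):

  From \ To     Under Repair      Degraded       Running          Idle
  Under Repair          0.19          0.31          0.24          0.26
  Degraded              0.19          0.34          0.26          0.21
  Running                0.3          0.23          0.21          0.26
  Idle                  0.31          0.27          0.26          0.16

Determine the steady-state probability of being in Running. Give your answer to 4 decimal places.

0.2430

Let the stationary distribution be π with π = πP and π_1 + π_2 + π_3 + π_4 = 1.
π_1 = 0.19·π_1 + 0.19·π_2 + 0.3·π_3 + 0.31·π_4
π_2 = 0.31·π_1 + 0.34·π_2 + 0.23·π_3 + 0.27·π_4
π_3 = 0.24·π_1 + 0.26·π_2 + 0.21·π_3 + 0.26·π_4
Solving with the normalization constraint gives π = (0.2435, 0.2903, 0.2430, 0.2232).
So the stationary probability of Running is 0.2430.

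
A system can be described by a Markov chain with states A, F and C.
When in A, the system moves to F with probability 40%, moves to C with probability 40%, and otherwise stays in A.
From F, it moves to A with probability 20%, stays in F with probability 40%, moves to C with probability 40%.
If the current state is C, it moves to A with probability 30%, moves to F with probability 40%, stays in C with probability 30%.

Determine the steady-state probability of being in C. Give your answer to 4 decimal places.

0.3636

Let the stationary distribution be π with π = πP and π_1 + π_2 + π_3 = 1.
π_1 = 0.2·π_1 + 0.2·π_2 + 0.3·π_3
π_2 = 0.4·π_1 + 0.4·π_2 + 0.4·π_3
Solving with the normalization constraint gives π = (0.2364, 0.4000, 0.3636).
So the stationary probability of C is 0.3636.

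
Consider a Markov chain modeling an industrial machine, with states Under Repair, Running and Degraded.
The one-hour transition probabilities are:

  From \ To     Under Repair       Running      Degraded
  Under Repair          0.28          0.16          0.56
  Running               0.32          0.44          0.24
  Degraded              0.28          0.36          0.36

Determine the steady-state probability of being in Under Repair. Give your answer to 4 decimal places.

Let the stationary distribution be π with π = πP and π_1 + π_2 + π_3 = 1.
π_1 = 0.28·π_1 + 0.32·π_2 + 0.28·π_3
π_2 = 0.16·π_1 + 0.44·π_2 + 0.36·π_3
Solving with the normalization constraint gives π = (0.2931, 0.3276, 0.3793).
So the stationary probability of Under Repair is 0.2931.

0.2931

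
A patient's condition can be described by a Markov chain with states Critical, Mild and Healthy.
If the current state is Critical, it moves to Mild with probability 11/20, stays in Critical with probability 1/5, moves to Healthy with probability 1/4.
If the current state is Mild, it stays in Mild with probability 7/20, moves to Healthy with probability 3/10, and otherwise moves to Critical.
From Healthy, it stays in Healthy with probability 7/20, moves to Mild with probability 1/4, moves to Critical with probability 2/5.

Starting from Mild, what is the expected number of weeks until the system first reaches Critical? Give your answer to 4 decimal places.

Let t(s) be the expected number of weeks to first reach Critical from state s, with t(Critical) = 0. Conditioning on the first week:
t(Mild) = 1 + 0.35·t(Mild) + 0.3·t(Healthy)
t(Healthy) = 1 + 0.25·t(Mild) + 0.35·t(Healthy)
Solving: t(Mild) = 2.7338, t(Healthy) = 2.5899.
Expected weeks from Mild to Critical: 2.7338.

2.7338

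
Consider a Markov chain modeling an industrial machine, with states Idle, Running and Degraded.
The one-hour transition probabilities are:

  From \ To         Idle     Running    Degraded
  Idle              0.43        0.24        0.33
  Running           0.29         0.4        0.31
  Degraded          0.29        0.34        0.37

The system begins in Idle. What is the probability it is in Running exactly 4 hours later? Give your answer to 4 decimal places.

Propagate the distribution vector 4 hours from Idle.
After 0 hours: (1.0000, 0.0000, 0.0000)
After 1 hour: (0.4300, 0.2400, 0.3300)
After 2 hours: (0.3502, 0.3114, 0.3384)
After 3 hours: (0.3390, 0.3237, 0.3373)
After 4 hours: (0.3375, 0.3255, 0.3370)
P(in Running after 4 hours) = 0.3255

0.3255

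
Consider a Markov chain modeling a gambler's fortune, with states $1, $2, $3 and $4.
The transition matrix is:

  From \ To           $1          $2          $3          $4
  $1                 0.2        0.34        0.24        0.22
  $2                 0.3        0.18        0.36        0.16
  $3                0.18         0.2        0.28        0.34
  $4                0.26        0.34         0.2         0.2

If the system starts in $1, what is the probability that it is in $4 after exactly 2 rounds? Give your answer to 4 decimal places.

Propagate the distribution vector 2 rounds from $1.
After 0 rounds: (1.0000, 0.0000, 0.0000, 0.0000)
After 1 round: (0.2000, 0.3400, 0.2400, 0.2200)
After 2 rounds: (0.2424, 0.2520, 0.2816, 0.2240)
P(in $4 after 2 rounds) = 0.2240

0.2240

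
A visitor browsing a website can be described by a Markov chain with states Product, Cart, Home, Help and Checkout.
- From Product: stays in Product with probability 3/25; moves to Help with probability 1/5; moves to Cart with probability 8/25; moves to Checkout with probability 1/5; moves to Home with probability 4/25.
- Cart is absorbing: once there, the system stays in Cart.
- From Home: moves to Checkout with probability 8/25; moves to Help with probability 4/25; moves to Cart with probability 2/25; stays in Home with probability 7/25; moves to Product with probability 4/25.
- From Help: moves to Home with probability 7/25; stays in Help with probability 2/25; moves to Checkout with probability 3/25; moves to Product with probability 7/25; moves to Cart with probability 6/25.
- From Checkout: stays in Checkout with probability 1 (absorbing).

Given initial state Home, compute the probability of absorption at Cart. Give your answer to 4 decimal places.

Let h(s) be the probability of absorption at Cart starting from transient state s. Then h(Cart) = 1 and h(Checkout) = 0. By first-step analysis:
h(Product) = 0.12·h(Product) + 0.32·1 + 0.16·h(Home) + 0.2·h(Help) + 0.2·0
h(Home) = 0.16·h(Product) + 0.08·1 + 0.28·h(Home) + 0.16·h(Help) + 0.32·0
h(Help) = 0.28·h(Product) + 0.24·1 + 0.28·h(Home) + 0.08·h(Help) + 0.12·0
Solving: h(Product) = 0.5493, h(Home) = 0.3521, h(Help) = 0.5352.
Starting from Home, the probability is 0.3521.

0.3521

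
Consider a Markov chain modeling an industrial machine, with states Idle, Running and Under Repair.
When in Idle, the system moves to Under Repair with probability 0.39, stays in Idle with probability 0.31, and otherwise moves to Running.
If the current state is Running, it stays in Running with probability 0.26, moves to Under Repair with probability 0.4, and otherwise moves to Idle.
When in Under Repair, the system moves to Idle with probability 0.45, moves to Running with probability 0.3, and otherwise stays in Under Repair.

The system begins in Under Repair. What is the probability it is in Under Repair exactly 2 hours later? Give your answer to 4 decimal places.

Sum over the intermediate state after 1 hour:
P = P(Under Repair→Idle)·P(Idle→Under Repair) + P(Under Repair→Running)·P(Running→Under Repair) + P(Under Repair→Under Repair)·P(Under Repair→Under Repair)
  = 0.45×0.39 + 0.3×0.4 + 0.25×0.25
  = 0.1755 + 0.1200 + 0.0625 = 0.3580

0.3580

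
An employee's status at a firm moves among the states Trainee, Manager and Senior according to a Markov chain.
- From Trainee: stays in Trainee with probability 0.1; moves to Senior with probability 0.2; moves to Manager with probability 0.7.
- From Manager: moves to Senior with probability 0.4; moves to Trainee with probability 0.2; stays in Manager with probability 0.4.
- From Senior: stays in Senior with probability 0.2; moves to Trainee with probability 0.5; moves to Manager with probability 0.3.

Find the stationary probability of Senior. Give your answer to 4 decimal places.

Let the stationary distribution be π with π = πP and π_1 + π_2 + π_3 = 1.
π_1 = 0.1·π_1 + 0.2·π_2 + 0.5·π_3
π_2 = 0.7·π_1 + 0.4·π_2 + 0.3·π_3
Solving with the normalization constraint gives π = (0.2609, 0.4493, 0.2899).
So the stationary probability of Senior is 0.2899.

0.2899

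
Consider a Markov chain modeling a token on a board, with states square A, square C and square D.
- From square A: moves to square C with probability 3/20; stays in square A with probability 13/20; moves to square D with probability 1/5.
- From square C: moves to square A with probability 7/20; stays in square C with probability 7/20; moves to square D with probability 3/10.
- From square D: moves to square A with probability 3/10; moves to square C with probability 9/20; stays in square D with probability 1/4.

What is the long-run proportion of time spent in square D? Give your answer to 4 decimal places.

Let the stationary distribution be π with π = πP and π_1 + π_2 + π_3 = 1.
π_1 = 0.65·π_1 + 0.35·π_2 + 0.3·π_3
π_2 = 0.15·π_1 + 0.35·π_2 + 0.45·π_3
Solving with the normalization constraint gives π = (0.4829, 0.2774, 0.2397).
So the stationary probability of square D is 0.2397.

0.2397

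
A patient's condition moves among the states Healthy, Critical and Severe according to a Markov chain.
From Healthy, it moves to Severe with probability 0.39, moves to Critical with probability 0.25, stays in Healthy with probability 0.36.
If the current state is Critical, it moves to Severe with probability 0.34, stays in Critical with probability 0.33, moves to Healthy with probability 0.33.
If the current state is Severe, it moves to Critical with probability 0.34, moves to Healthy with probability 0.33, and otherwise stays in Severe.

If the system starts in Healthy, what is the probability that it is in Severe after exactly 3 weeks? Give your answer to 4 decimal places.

0.3535

Propagate the distribution vector 3 weeks from Healthy.
After 0 weeks: (1.0000, 0.0000, 0.0000)
After 1 week: (0.3600, 0.2500, 0.3900)
After 2 weeks: (0.3408, 0.3051, 0.3541)
After 3 weeks: (0.3402, 0.3063, 0.3535)
P(in Severe after 3 weeks) = 0.3535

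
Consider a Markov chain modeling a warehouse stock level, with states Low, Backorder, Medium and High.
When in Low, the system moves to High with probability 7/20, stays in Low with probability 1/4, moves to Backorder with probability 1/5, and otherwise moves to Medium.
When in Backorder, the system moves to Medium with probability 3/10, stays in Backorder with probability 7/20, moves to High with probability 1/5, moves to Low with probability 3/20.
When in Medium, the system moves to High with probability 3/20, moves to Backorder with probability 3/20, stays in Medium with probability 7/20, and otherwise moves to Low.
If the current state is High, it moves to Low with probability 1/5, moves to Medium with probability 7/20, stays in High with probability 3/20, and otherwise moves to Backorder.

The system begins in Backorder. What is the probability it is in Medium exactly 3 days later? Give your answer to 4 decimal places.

0.3019

Propagate the distribution vector 3 days from Backorder.
After 0 days: (0.0000, 1.0000, 0.0000, 0.0000)
After 1 day: (0.1500, 0.3500, 0.3000, 0.2000)
After 2 days: (0.2350, 0.2575, 0.3100, 0.1975)
After 3 days: (0.2454, 0.2429, 0.3019, 0.2099)
P(in Medium after 3 days) = 0.3019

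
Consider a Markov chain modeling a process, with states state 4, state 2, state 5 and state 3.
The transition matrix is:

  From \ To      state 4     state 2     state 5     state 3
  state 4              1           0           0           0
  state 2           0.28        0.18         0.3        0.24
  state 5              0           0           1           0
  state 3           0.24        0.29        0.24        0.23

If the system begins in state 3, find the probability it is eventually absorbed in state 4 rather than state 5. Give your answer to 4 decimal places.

0.4948

Let h(s) be the probability of absorption at state 4 starting from transient state s. Then h(state 4) = 1 and h(state 5) = 0. By first-step analysis:
h(state 2) = 0.28·1 + 0.18·h(state 2) + 0.3·0 + 0.24·h(state 3)
h(state 3) = 0.24·1 + 0.29·h(state 2) + 0.24·0 + 0.23·h(state 3)
Solving: h(state 2) = 0.4863, h(state 3) = 0.4948.
Starting from state 3, the probability is 0.4948.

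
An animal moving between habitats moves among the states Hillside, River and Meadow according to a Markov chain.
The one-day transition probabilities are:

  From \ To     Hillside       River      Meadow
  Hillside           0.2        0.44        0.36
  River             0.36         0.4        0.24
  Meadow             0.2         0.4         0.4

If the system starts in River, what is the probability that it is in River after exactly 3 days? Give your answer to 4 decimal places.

0.4106

Propagate the distribution vector 3 days from River.
After 0 days: (0.0000, 1.0000, 0.0000)
After 1 day: (0.3600, 0.4000, 0.2400)
After 2 days: (0.2640, 0.4144, 0.3216)
After 3 days: (0.2663, 0.4106, 0.3231)
P(in River after 3 days) = 0.4106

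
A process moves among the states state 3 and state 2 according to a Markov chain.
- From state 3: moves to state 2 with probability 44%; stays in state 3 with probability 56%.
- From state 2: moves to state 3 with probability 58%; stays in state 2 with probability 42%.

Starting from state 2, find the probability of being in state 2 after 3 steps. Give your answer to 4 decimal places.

0.4314

Propagate the distribution vector 3 steps from state 2.
After 0 steps: (0.0000, 1.0000)
After 1 step: (0.5800, 0.4200)
After 2 steps: (0.5684, 0.4316)
After 3 steps: (0.5686, 0.4314)
P(in state 2 after 3 steps) = 0.4314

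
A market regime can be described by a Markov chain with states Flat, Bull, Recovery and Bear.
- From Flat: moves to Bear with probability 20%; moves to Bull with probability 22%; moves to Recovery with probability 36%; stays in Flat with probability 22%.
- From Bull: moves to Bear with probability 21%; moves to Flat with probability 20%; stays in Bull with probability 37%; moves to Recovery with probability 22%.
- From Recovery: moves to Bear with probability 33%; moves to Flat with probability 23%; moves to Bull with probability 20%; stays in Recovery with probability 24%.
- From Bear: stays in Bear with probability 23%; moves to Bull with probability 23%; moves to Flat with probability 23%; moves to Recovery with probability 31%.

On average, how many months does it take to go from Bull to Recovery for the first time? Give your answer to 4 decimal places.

3.7234

Let t(s) be the expected number of months to first reach Recovery from state s, with t(Recovery) = 0. Conditioning on the first month:
t(Flat) = 1 + 0.22·t(Flat) + 0.22·t(Bull) + 0.2·t(Bear)
t(Bull) = 1 + 0.2·t(Flat) + 0.37·t(Bull) + 0.21·t(Bear)
t(Bear) = 1 + 0.23·t(Flat) + 0.23·t(Bull) + 0.23·t(Bear)
Solving: t(Flat) = 3.1951, t(Bull) = 3.7234, t(Bear) = 3.3653.
Expected months from Bull to Recovery: 3.7234.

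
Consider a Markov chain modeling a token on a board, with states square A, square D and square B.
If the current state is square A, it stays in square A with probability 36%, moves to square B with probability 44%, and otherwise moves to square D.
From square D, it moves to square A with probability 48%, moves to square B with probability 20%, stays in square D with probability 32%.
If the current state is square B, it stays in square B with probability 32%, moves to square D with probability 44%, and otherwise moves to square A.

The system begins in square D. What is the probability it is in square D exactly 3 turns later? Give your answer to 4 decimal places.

0.3158

Propagate the distribution vector 3 turns from square D.
After 0 turns: (0.0000, 1.0000, 0.0000)
After 1 turn: (0.4800, 0.3200, 0.2000)
After 2 turns: (0.3744, 0.2864, 0.3392)
After 3 turns: (0.3537, 0.3158, 0.3306)
P(in square D after 3 turns) = 0.3158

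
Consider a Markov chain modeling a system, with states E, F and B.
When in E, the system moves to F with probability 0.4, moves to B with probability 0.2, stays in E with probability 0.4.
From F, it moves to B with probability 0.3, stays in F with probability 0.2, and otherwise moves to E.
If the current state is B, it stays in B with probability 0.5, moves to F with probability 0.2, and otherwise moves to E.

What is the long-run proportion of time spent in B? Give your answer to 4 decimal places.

0.3256

Let the stationary distribution be π with π = πP and π_1 + π_2 + π_3 = 1.
π_1 = 0.4·π_1 + 0.5·π_2 + 0.3·π_3
π_2 = 0.4·π_1 + 0.2·π_2 + 0.2·π_3
Solving with the normalization constraint gives π = (0.3953, 0.2791, 0.3256).
So the stationary probability of B is 0.3256.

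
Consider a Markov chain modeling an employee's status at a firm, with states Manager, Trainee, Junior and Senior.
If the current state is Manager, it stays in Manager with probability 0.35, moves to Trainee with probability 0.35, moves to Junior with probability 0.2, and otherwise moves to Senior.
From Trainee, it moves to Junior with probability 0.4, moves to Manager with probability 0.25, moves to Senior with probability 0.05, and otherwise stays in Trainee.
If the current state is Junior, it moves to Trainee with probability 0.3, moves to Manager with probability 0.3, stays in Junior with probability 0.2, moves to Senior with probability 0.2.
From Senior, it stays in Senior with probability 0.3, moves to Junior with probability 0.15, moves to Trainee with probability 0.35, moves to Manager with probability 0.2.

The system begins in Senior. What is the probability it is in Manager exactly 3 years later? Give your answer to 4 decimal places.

0.2811

Propagate the distribution vector 3 years from Senior.
After 0 years: (0.0000, 0.0000, 0.0000, 1.0000)
After 1 year: (0.2000, 0.3500, 0.1500, 0.3000)
After 2 years: (0.2625, 0.3250, 0.2550, 0.1575)
After 3 years: (0.2811, 0.3210, 0.2571, 0.1408)
P(in Manager after 3 years) = 0.2811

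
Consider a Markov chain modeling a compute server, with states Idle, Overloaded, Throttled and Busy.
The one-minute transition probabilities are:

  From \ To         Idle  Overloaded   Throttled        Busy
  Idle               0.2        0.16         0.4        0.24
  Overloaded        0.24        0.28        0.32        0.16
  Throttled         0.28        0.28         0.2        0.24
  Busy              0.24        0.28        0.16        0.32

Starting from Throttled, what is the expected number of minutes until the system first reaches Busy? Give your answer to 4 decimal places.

Let t(s) be the expected number of minutes to first reach Busy from state s, with t(Busy) = 0. Conditioning on the first minute:
t(Idle) = 1 + 0.2·t(Idle) + 0.16·t(Overloaded) + 0.4·t(Throttled)
t(Overloaded) = 1 + 0.24·t(Idle) + 0.28·t(Overloaded) + 0.32·t(Throttled)
t(Throttled) = 1 + 0.28·t(Idle) + 0.28·t(Overloaded) + 0.2·t(Throttled)
Solving: t(Idle) = 4.5049, t(Overloaded) = 4.9107, t(Throttled) = 4.5455.
Expected minutes from Throttled to Busy: 4.5455.

4.5455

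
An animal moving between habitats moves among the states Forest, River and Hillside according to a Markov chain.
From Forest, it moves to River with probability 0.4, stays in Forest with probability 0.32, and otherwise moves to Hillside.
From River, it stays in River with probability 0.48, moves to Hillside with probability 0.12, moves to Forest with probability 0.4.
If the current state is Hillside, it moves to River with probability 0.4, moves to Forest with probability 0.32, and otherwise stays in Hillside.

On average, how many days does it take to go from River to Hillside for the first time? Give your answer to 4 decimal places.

5.5785

Let t(s) be the expected number of days to first reach Hillside from state s, with t(Hillside) = 0. Conditioning on the first day:
t(Forest) = 1 + 0.32·t(Forest) + 0.4·t(River)
t(River) = 1 + 0.4·t(Forest) + 0.48·t(River)
Solving: t(Forest) = 4.7521, t(River) = 5.5785.
Expected days from River to Hillside: 5.5785.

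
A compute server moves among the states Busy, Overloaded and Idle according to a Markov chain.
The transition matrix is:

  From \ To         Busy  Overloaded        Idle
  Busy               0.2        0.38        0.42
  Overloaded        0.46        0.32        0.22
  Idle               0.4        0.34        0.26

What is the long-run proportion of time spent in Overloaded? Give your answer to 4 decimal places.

0.3471

Let the stationary distribution be π with π = πP and π_1 + π_2 + π_3 = 1.
π_1 = 0.2·π_1 + 0.46·π_2 + 0.4·π_3
π_2 = 0.38·π_1 + 0.32·π_2 + 0.34·π_3
Solving with the normalization constraint gives π = (0.3507, 0.3471, 0.3022).
So the stationary probability of Overloaded is 0.3471.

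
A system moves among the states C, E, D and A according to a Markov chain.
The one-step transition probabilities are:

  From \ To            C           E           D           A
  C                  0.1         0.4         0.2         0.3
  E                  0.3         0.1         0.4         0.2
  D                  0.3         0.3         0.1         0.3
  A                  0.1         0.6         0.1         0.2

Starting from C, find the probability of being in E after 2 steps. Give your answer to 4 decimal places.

Propagate the distribution vector 2 steps from C.
After 0 steps: (1.0000, 0.0000, 0.0000, 0.0000)
After 1 step: (0.1000, 0.4000, 0.2000, 0.3000)
After 2 steps: (0.2200, 0.3200, 0.2300, 0.2300)
P(in E after 2 steps) = 0.3200

0.3200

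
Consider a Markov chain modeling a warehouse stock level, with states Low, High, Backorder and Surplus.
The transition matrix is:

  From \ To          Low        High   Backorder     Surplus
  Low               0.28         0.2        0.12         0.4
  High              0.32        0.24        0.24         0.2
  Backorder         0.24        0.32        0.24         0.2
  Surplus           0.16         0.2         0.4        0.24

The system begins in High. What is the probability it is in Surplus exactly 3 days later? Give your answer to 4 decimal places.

0.2621

Propagate the distribution vector 3 days from High.
After 0 days: (0.0000, 1.0000, 0.0000, 0.0000)
After 1 day: (0.3200, 0.2400, 0.2400, 0.2000)
After 2 days: (0.2560, 0.2384, 0.2336, 0.2720)
After 3 days: (0.2476, 0.2376, 0.2528, 0.2621)
P(in Surplus after 3 days) = 0.2621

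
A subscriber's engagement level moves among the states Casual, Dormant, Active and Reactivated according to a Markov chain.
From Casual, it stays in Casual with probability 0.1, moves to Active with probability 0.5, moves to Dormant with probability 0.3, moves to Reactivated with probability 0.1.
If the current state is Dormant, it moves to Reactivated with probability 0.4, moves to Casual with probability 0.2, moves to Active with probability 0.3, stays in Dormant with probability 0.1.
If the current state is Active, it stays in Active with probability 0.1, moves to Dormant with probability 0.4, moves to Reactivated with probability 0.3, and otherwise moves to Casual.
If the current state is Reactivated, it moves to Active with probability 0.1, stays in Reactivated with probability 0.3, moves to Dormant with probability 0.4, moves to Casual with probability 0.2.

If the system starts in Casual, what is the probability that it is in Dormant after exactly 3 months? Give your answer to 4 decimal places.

Propagate the distribution vector 3 months from Casual.
After 0 months: (1.0000, 0.0000, 0.0000, 0.0000)
After 1 month: (0.1000, 0.3000, 0.5000, 0.1000)
After 2 months: (0.1900, 0.3000, 0.2000, 0.3100)
After 3 months: (0.1810, 0.2910, 0.2360, 0.2920)
P(in Dormant after 3 months) = 0.2910

0.2910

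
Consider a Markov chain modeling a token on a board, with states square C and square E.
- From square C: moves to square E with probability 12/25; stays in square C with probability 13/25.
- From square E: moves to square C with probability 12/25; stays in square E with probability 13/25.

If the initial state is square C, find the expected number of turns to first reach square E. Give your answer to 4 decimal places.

2.0833

Let t(s) be the expected number of turns to first reach square E from state s, with t(square E) = 0. Conditioning on the first turn:
t(square C) = 1 + 0.52·t(square C)
Solving: t(square C) = 2.0833.
Expected turns from square C to square E: 2.0833.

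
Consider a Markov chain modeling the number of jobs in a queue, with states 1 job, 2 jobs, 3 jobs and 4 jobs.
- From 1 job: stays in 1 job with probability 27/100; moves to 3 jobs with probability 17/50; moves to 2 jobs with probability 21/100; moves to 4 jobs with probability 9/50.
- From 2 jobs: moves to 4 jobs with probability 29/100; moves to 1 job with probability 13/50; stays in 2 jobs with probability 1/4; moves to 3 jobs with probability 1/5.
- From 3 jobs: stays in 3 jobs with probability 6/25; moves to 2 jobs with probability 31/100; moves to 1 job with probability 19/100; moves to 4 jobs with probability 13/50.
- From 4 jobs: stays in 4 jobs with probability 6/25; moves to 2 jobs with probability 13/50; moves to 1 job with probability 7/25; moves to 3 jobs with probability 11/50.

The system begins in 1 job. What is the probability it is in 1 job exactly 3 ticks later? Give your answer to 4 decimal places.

Propagate the distribution vector 3 ticks from 1 job.
After 0 ticks: (1.0000, 0.0000, 0.0000, 0.0000)
After 1 tick: (0.2700, 0.2100, 0.3400, 0.1800)
After 2 ticks: (0.2425, 0.2614, 0.2550, 0.2411)
After 3 ticks: (0.2494, 0.2580, 0.2490, 0.2436)
P(in 1 job after 3 ticks) = 0.2494

0.2494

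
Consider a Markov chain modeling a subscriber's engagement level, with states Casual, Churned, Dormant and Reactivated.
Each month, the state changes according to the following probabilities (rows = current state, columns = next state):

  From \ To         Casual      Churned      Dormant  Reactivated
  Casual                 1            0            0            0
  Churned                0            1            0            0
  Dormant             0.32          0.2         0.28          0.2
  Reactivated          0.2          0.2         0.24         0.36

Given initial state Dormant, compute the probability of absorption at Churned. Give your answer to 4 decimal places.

0.4070

Let h(s) be the probability of absorption at Churned starting from transient state s. Then h(Churned) = 1 and h(Casual) = 0. By first-step analysis:
h(Dormant) = 0.32·0 + 0.2·1 + 0.28·h(Dormant) + 0.2·h(Reactivated)
h(Reactivated) = 0.2·0 + 0.2·1 + 0.24·h(Dormant) + 0.36·h(Reactivated)
Solving: h(Dormant) = 0.4070, h(Reactivated) = 0.4651.
Starting from Dormant, the probability is 0.4070.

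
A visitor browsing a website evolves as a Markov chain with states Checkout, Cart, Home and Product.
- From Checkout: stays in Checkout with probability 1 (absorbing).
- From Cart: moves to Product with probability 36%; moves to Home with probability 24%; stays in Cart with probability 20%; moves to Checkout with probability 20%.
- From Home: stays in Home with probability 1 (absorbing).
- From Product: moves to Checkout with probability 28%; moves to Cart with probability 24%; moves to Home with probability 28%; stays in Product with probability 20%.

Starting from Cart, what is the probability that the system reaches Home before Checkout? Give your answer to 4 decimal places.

0.5289

Let h(s) be the probability of absorption at Home starting from transient state s. Then h(Home) = 1 and h(Checkout) = 0. By first-step analysis:
h(Cart) = 0.2·0 + 0.2·h(Cart) + 0.24·1 + 0.36·h(Product)
h(Product) = 0.28·0 + 0.24·h(Cart) + 0.28·1 + 0.2·h(Product)
Solving: h(Cart) = 0.5289, h(Product) = 0.5087.
Starting from Cart, the probability is 0.5289.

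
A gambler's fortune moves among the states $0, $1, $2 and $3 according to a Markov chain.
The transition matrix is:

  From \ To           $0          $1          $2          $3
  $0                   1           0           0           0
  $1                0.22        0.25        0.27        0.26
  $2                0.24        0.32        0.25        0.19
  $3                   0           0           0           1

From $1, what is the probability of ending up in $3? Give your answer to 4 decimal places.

Let h(s) be the probability of absorption at $3 starting from transient state s. Then h($3) = 1 and h($0) = 0. By first-step analysis:
h($1) = 0.22·0 + 0.25·h($1) + 0.27·h($2) + 0.26·1
h($2) = 0.24·0 + 0.32·h($1) + 0.25·h($2) + 0.19·1
Solving: h($1) = 0.5173, h($2) = 0.4741.
Starting from $1, the probability is 0.5173.

0.5173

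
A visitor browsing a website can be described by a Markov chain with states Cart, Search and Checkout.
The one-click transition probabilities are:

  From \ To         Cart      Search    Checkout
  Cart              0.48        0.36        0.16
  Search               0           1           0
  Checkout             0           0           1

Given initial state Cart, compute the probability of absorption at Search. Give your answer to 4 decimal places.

0.6923

Let h(s) be the probability of absorption at Search starting from transient state s. Then h(Search) = 1 and h(Checkout) = 0. By first-step analysis:
h(Cart) = 0.48·h(Cart) + 0.36·1 + 0.16·0
Solving: h(Cart) = 0.6923.
Starting from Cart, the probability is 0.6923.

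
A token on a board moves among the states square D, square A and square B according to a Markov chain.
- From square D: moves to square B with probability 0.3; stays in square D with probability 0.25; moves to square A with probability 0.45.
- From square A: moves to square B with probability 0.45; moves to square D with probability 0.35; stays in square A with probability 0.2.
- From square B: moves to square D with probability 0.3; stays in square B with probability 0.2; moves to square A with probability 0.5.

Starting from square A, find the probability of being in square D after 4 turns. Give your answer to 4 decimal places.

0.3026

Propagate the distribution vector 4 turns from square A.
After 0 turns: (0.0000, 1.0000, 0.0000)
After 1 turn: (0.3500, 0.2000, 0.4500)
After 2 turns: (0.2925, 0.4225, 0.2850)
After 3 turns: (0.3065, 0.3586, 0.3349)
After 4 turns: (0.3026, 0.3771, 0.3203)
P(in square D after 4 turns) = 0.3026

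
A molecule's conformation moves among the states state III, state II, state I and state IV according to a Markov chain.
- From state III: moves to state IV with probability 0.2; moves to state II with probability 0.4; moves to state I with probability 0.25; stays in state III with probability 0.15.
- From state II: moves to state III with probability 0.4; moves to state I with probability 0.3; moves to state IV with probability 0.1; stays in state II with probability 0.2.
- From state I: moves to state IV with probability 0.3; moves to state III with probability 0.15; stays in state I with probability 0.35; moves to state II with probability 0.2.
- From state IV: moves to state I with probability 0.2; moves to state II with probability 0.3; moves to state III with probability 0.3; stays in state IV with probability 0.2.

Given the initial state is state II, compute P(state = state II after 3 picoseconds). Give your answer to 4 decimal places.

Propagate the distribution vector 3 picoseconds from state II.
After 0 picoseconds: (0.0000, 1.0000, 0.0000, 0.0000)
After 1 picosecond: (0.4000, 0.2000, 0.3000, 0.1000)
After 2 picoseconds: (0.2150, 0.2900, 0.2850, 0.2100)
After 3 picoseconds: (0.2540, 0.2640, 0.2825, 0.1995)
P(in state II after 3 picoseconds) = 0.2640

0.2640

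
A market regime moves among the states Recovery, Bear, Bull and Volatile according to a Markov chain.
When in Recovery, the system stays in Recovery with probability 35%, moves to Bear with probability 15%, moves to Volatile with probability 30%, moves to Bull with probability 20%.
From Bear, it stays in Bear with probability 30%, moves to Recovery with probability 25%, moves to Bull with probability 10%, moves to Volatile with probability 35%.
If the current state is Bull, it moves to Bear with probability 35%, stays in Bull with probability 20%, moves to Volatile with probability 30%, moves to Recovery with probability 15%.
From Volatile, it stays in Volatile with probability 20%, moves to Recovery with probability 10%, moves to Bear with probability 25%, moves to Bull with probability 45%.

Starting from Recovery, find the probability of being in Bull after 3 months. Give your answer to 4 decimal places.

0.2451

Propagate the distribution vector 3 months from Recovery.
After 0 months: (1.0000, 0.0000, 0.0000, 0.0000)
After 1 month: (0.3500, 0.1500, 0.2000, 0.3000)
After 2 months: (0.2200, 0.2425, 0.2600, 0.2775)
After 3 months: (0.2044, 0.2661, 0.2451, 0.2844)
P(in Bull after 3 months) = 0.2451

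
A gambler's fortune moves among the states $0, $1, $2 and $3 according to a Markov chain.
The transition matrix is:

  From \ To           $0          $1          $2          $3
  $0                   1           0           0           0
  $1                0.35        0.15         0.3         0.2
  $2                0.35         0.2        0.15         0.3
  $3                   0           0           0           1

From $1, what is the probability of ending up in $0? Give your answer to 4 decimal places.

Let h(s) be the probability of absorption at $0 starting from transient state s. Then h($0) = 1 and h($3) = 0. By first-step analysis:
h($1) = 0.35·1 + 0.15·h($1) + 0.3·h($2) + 0.2·0
h($2) = 0.35·1 + 0.2·h($1) + 0.15·h($2) + 0.3·0
Solving: h($1) = 0.6075, h($2) = 0.5547.
Starting from $1, the probability is 0.6075.

0.6075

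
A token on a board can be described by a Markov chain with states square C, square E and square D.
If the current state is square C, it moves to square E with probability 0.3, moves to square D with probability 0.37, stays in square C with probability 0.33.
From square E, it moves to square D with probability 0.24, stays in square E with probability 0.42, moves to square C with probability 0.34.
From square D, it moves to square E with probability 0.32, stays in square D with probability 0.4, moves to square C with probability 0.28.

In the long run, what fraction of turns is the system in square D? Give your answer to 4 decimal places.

0.3347

Let the stationary distribution be π with π = πP and π_1 + π_2 + π_3 = 1.
π_1 = 0.33·π_1 + 0.34·π_2 + 0.28·π_3
π_2 = 0.3·π_1 + 0.42·π_2 + 0.32·π_3
Solving with the normalization constraint gives π = (0.3167, 0.3485, 0.3347).
So the stationary probability of square D is 0.3347.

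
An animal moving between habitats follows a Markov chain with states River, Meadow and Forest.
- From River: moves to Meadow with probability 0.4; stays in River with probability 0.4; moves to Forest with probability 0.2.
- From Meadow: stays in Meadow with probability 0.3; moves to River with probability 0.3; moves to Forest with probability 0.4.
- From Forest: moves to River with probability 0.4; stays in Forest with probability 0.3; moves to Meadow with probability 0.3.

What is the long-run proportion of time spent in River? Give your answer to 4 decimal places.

0.3663

Let the stationary distribution be π with π = πP and π_1 + π_2 + π_3 = 1.
π_1 = 0.4·π_1 + 0.3·π_2 + 0.4·π_3
π_2 = 0.4·π_1 + 0.3·π_2 + 0.3·π_3
Solving with the normalization constraint gives π = (0.3663, 0.3366, 0.2970).
So the stationary probability of River is 0.3663.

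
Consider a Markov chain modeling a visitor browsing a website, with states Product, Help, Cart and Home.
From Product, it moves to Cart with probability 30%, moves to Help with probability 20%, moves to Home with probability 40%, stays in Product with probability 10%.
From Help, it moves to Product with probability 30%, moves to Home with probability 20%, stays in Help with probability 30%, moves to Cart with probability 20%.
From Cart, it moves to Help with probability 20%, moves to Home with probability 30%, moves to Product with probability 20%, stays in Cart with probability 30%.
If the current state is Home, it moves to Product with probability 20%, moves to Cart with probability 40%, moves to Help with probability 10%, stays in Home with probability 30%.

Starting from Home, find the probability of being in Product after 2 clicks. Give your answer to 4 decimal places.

0.1900

Propagate the distribution vector 2 clicks from Home.
After 0 clicks: (0.0000, 0.0000, 0.0000, 1.0000)
After 1 click: (0.2000, 0.1000, 0.4000, 0.3000)
After 2 clicks: (0.1900, 0.1800, 0.3200, 0.3100)
P(in Product after 2 clicks) = 0.1900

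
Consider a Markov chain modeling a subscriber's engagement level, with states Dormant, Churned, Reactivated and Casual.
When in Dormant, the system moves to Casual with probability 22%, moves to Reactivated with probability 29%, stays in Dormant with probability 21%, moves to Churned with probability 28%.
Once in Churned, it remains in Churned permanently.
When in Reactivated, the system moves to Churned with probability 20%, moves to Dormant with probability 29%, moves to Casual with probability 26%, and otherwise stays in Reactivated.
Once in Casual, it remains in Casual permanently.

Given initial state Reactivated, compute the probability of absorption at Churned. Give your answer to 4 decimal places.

0.4705

Let h(s) be the probability of absorption at Churned starting from transient state s. Then h(Churned) = 1 and h(Casual) = 0. By first-step analysis:
h(Dormant) = 0.21·h(Dormant) + 0.28·1 + 0.29·h(Reactivated) + 0.22·0
h(Reactivated) = 0.29·h(Dormant) + 0.2·1 + 0.25·h(Reactivated) + 0.26·0
Solving: h(Dormant) = 0.5271, h(Reactivated) = 0.4705.
Starting from Reactivated, the probability is 0.4705.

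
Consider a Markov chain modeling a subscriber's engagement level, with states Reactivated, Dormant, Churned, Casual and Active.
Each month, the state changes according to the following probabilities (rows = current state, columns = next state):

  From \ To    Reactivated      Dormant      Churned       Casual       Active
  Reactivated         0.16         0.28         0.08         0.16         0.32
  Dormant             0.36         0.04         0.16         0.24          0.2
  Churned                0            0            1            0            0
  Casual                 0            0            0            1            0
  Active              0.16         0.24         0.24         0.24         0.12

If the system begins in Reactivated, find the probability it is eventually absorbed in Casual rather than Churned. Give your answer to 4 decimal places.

0.5905

Let h(s) be the probability of absorption at Casual starting from transient state s. Then h(Casual) = 1 and h(Churned) = 0. By first-step analysis:
h(Reactivated) = 0.16·h(Reactivated) + 0.28·h(Dormant) + 0.08·0 + 0.16·1 + 0.32·h(Active)
h(Dormant) = 0.36·h(Reactivated) + 0.04·h(Dormant) + 0.16·0 + 0.24·1 + 0.2·h(Active)
h(Active) = 0.16·h(Reactivated) + 0.24·h(Dormant) + 0.24·0 + 0.24·1 + 0.12·h(Active)
Solving: h(Reactivated) = 0.5905, h(Dormant) = 0.5838, h(Active) = 0.5393.
Starting from Reactivated, the probability is 0.5905.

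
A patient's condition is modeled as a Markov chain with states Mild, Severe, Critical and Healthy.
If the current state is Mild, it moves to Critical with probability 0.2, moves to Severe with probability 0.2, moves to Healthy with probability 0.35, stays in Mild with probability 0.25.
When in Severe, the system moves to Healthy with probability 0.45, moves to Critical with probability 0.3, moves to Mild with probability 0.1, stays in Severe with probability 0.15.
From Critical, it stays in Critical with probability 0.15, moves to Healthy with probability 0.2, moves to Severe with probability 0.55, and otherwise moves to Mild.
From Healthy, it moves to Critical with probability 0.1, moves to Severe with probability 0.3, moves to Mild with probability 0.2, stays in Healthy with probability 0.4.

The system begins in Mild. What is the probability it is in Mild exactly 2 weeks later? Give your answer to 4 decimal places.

Propagate the distribution vector 2 weeks from Mild.
After 0 weeks: (1.0000, 0.0000, 0.0000, 0.0000)
After 1 week: (0.2500, 0.2000, 0.2000, 0.3500)
After 2 weeks: (0.1725, 0.2950, 0.1750, 0.3575)
P(in Mild after 2 weeks) = 0.1725

0.1725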